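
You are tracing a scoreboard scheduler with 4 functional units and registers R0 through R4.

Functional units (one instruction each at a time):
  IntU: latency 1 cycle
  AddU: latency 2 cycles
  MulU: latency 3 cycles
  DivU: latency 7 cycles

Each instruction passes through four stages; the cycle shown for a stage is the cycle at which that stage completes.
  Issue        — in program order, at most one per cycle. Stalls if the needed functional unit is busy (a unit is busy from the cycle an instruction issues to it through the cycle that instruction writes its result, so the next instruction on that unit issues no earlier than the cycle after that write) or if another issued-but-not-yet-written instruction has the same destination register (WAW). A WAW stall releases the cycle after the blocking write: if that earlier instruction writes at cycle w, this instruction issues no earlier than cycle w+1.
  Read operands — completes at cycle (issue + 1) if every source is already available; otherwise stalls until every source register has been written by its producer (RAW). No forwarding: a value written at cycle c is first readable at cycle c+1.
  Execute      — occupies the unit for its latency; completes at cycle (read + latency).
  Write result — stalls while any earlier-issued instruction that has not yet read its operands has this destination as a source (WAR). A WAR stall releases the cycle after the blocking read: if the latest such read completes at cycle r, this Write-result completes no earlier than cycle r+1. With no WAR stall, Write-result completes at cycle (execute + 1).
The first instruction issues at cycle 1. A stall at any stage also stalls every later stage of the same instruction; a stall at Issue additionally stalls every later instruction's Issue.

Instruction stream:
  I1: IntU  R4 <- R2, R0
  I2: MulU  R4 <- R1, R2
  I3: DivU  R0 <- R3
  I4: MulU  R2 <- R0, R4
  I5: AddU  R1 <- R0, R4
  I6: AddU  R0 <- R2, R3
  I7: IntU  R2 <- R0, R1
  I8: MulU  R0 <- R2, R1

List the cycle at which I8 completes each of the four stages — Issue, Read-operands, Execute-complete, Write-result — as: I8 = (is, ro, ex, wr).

t=1  issue I1 (IntU)
t=2  I1 read-ops
t=3  I1 finished on IntU
t=4  I1→R4
t=5  issue I2 (MulU)
t=6  I2 read-ops · issue I3 (DivU)
t=7  I3 read-ops
t=9  I2 finished on MulU
t=10  I2→R4
t=11  issue I4 (MulU)
t=12  issue I5 (AddU)
t=14  I3 finished on DivU
t=15  I3→R0
t=16  I4 read-ops · I5 read-ops
t=18  I5 finished on AddU
t=19  I4 finished on MulU · I5→R1
t=20  I4→R2 · issue I6 (AddU)
t=21  I6 read-ops · issue I7 (IntU)
t=23  I6 finished on AddU
t=24  I6→R0
t=25  I7 read-ops · issue I8 (MulU)
t=26  I7 finished on IntU
t=27  I7→R2
t=28  I8 read-ops
t=31  I8 finished on MulU
t=32  I8→R0

I8 = (25, 28, 31, 32)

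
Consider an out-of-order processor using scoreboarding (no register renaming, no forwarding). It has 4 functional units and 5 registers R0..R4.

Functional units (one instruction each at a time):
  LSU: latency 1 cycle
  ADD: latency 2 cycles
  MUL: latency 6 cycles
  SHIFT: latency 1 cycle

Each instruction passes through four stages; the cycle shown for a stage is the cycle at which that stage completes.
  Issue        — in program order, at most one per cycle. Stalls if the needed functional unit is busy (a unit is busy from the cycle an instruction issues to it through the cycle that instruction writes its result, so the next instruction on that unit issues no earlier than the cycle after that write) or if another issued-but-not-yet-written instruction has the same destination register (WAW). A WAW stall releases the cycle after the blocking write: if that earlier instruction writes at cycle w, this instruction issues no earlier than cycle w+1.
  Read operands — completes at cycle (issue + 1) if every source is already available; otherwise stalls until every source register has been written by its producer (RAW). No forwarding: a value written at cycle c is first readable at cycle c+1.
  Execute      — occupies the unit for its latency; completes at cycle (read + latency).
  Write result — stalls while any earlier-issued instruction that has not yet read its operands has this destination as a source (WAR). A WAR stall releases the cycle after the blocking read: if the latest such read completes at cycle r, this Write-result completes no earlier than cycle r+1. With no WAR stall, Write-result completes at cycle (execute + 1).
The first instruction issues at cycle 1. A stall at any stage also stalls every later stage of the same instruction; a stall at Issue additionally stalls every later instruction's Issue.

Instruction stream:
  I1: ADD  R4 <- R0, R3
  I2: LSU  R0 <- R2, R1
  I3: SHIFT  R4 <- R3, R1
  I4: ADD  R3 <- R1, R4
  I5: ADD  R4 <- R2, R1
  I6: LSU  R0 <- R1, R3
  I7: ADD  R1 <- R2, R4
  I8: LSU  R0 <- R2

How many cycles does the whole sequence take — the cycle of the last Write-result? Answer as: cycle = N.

cycle = 23

  I1 | 1 | 2 | 4 | 5
  I2 | 2 | 3 | 4 | 5
  I3 | 6 | 7 | 8 | 9   WAW R4: wait I1 write@5
  I4 | 7 | 10 | 12 | 13   RAW R4: wait I3 write@9
  I5 | 14 | 15 | 17 | 18   struct: ADD busy until I4 writes@13
  I6 | 15 | 16 | 17 | 18
  I7 | 19 | 20 | 22 | 23   struct: ADD busy until I5 writes@18
  I8 | 20 | 21 | 22 | 23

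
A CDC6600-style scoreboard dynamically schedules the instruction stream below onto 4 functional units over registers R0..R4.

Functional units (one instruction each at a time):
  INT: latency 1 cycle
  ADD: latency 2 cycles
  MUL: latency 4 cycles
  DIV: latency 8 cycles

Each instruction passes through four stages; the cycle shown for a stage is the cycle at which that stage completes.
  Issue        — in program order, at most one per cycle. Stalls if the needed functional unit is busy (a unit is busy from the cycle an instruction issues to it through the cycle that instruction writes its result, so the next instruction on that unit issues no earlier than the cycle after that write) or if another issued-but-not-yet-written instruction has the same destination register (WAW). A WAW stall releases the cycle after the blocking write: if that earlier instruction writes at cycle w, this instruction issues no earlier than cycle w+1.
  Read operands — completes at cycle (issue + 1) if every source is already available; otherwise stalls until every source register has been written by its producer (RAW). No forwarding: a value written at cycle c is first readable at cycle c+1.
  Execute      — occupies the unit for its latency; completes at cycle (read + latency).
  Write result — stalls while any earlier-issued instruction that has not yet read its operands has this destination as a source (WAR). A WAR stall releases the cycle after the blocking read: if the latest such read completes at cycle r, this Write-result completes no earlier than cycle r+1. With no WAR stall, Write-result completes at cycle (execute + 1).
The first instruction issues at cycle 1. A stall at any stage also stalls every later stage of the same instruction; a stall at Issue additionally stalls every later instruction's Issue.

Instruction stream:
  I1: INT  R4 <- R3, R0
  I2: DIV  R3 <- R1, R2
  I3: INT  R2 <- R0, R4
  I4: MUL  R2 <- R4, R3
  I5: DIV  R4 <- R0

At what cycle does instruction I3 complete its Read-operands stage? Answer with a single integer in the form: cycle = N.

c1: I1→INT
c2: I1 RO · I2→DIV
c3: I1 EX · I2 RO
c4: I1 WR R4
c5: I3→INT
c6: I3 RO
c7: I3 EX
c8: I3 WR R2
c9: I4→MUL
c11: I2 EX
c12: I2 WR R3
c13: I4 RO · I5→DIV
c14: I5 RO
c17: I4 EX
c18: I4 WR R2
c22: I5 EX
c23: I5 WR R4

cycle = 6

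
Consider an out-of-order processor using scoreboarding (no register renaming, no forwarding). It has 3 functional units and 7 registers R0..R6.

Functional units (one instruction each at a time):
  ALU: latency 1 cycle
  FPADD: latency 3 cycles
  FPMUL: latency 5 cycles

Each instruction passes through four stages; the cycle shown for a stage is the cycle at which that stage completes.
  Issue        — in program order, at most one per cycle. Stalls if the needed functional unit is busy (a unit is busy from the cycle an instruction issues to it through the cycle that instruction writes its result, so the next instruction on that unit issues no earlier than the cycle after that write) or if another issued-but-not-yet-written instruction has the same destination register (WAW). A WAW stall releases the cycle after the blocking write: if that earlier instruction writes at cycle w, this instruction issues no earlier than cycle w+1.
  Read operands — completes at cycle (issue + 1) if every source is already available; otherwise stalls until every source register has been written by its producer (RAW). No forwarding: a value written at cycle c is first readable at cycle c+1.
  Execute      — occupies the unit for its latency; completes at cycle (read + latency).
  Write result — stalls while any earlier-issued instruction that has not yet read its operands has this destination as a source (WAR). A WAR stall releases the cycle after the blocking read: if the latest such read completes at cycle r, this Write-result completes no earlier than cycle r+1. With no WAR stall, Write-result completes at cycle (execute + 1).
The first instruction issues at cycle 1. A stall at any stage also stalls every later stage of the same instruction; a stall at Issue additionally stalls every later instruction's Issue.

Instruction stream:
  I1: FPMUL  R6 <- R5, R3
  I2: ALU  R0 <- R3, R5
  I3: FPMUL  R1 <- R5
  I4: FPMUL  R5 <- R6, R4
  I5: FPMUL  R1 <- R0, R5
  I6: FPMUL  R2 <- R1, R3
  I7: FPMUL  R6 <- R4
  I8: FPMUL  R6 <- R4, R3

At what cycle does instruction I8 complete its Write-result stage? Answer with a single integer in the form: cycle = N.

cycle = 56

c1: issue I1 (FPMUL)
c2: I1 read-ops; issue I2 (ALU)
c3: I2 read-ops
c4: I2 finished on ALU
c5: I2→R0
c7: I1 finished on FPMUL
c8: I1→R6
c9: issue I3 (FPMUL)
c10: I3 read-ops
c15: I3 finished on FPMUL
c16: I3→R1
c17: issue I4 (FPMUL)
c18: I4 read-ops
c23: I4 finished on FPMUL
c24: I4→R5
c25: issue I5 (FPMUL)
c26: I5 read-ops
c31: I5 finished on FPMUL
c32: I5→R1
c33: issue I6 (FPMUL)
c34: I6 read-ops
c39: I6 finished on FPMUL
c40: I6→R2
c41: issue I7 (FPMUL)
c42: I7 read-ops
c47: I7 finished on FPMUL
c48: I7→R6
c49: issue I8 (FPMUL)
c50: I8 read-ops
c55: I8 finished on FPMUL
c56: I8→R6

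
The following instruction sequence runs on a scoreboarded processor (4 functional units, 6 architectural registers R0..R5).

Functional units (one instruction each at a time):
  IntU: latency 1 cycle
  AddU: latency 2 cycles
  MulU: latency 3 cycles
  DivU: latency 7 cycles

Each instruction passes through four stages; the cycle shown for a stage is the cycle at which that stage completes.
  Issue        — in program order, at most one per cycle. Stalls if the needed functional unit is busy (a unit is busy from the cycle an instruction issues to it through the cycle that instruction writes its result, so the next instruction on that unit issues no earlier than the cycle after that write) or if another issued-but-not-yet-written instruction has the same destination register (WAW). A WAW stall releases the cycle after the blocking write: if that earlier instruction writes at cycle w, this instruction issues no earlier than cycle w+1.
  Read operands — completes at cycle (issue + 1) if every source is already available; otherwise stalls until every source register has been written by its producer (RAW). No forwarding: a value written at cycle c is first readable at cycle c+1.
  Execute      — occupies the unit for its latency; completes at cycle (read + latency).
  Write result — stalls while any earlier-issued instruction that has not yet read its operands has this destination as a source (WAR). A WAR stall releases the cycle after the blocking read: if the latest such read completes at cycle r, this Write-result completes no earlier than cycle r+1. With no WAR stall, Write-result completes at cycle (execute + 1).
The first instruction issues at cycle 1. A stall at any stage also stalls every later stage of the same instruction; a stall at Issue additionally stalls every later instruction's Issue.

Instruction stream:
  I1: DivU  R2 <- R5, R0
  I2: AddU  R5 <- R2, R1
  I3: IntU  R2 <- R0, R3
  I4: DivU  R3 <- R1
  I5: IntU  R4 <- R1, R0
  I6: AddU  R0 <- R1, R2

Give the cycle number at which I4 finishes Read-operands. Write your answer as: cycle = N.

cycle = 13

t=1  I1→DivU
t=2  I1 RO | I2→AddU
t=9  I1 EX
t=10  I1 WR R2
t=11  I2 RO | I3→IntU
t=12  I3 RO | I4→DivU
t=13  I2 EX | I3 EX | I4 RO
t=14  I2 WR R5 | I3 WR R2
t=15  I5→IntU
t=16  I5 RO | I6→AddU
t=17  I5 EX | I6 RO
t=18  I5 WR R4
t=19  I6 EX
t=20  I4 EX | I6 WR R0
t=21  I4 WR R3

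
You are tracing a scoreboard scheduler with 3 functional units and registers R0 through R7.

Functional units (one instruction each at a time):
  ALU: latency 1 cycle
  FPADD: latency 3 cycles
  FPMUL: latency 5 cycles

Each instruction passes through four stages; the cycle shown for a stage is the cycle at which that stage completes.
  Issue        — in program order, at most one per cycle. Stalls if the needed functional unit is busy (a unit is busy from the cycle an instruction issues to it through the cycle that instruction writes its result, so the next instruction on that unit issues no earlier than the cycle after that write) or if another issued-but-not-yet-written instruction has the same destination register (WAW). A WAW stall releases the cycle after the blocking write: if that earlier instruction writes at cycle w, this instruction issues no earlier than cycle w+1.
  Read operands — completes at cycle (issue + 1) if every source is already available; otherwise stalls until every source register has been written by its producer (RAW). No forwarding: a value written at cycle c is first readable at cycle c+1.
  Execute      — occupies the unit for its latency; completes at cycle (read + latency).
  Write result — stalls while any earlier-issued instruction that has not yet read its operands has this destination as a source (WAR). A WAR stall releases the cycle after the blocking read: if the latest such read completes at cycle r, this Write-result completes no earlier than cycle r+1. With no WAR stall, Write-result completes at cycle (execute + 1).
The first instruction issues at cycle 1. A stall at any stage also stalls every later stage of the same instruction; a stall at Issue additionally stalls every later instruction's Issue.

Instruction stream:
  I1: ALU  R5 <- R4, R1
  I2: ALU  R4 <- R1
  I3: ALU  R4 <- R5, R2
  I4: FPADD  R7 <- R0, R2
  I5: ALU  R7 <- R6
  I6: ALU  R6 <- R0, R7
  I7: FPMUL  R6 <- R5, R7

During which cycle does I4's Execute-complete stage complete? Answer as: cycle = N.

t=1  I1→ALU
t=2  I1 RO
t=3  I1 EX
t=4  I1 WR R5
t=5  I2→ALU
t=6  I2 RO
t=7  I2 EX
t=8  I2 WR R4
t=9  I3→ALU
t=10  I3 RO, I4→FPADD
t=11  I3 EX, I4 RO
t=12  I3 WR R4
t=14  I4 EX
t=15  I4 WR R7
t=16  I5→ALU
t=17  I5 RO
t=18  I5 EX
t=19  I5 WR R7
t=20  I6→ALU
t=21  I6 RO
t=22  I6 EX
t=23  I6 WR R6
t=24  I7→FPMUL
t=25  I7 RO
t=30  I7 EX
t=31  I7 WR R6

cycle = 14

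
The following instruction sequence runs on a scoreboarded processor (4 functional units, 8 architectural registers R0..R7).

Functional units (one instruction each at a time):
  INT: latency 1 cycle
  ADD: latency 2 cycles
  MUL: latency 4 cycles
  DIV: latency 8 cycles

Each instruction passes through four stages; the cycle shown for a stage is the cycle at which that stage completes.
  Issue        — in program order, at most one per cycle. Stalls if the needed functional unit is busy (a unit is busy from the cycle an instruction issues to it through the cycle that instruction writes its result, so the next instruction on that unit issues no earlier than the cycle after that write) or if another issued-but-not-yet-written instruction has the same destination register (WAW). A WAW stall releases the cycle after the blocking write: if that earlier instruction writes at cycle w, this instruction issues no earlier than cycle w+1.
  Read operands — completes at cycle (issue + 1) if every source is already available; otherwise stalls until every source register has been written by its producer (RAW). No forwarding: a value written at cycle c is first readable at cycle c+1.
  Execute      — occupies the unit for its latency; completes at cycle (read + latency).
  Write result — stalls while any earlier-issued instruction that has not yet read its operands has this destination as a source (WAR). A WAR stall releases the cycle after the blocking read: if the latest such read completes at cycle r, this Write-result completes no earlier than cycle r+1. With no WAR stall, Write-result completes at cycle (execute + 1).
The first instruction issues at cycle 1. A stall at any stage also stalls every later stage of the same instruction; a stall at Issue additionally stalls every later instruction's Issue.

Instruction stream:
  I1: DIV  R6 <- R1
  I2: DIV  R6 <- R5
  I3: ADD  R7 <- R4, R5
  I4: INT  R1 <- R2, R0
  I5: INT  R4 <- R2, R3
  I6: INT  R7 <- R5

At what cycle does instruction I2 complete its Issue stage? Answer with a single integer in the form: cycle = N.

cycle = 12

[1] I1 issues→DIV
[2] I1 reads
[10] I1 exec-done
[11] I1 writes R6
[12] I2 issues→DIV
[13] I2 reads · I3 issues→ADD
[14] I3 reads · I4 issues→INT
[15] I4 reads
[16] I3 exec-done · I4 exec-done
[17] I3 writes R7 · I4 writes R1
[18] I5 issues→INT
[19] I5 reads
[20] I5 exec-done
[21] I2 exec-done · I5 writes R4
[22] I2 writes R6 · I6 issues→INT
[23] I6 reads
[24] I6 exec-done
[25] I6 writes R7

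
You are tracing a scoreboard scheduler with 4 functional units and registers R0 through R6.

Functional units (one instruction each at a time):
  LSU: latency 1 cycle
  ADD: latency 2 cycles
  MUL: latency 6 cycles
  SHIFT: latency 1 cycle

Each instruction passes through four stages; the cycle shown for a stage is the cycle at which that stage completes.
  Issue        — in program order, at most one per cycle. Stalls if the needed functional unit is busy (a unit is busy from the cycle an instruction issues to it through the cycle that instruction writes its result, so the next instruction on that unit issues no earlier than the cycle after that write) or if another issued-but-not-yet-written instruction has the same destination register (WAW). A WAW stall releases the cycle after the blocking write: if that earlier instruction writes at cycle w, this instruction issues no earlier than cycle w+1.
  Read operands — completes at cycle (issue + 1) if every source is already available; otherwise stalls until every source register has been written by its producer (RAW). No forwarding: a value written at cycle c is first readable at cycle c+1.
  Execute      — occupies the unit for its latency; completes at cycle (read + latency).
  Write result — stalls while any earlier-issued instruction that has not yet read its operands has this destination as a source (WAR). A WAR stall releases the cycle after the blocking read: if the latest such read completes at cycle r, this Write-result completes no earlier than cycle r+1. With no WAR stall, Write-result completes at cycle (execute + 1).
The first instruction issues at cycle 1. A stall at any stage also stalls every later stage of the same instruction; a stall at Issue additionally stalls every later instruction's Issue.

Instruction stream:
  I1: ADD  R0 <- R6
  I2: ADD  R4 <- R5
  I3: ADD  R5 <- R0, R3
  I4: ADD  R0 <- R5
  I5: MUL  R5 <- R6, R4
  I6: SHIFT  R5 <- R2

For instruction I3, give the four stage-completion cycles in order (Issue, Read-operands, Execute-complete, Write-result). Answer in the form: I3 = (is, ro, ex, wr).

  I1 | 1 | 2 | 4 | 5
  I2 | 6 | 7 | 9 | 10   struct: ADD busy until I1 writes@5
  I3 | 11 | 12 | 14 | 15   struct: ADD busy until I2 writes@10
  I4 | 16 | 17 | 19 | 20   struct: ADD busy until I3 writes@15
  I5 | 17 | 18 | 24 | 25
  I6 | 26 | 27 | 28 | 29   WAW R5: wait I5 write@25

I3 = (11, 12, 14, 15)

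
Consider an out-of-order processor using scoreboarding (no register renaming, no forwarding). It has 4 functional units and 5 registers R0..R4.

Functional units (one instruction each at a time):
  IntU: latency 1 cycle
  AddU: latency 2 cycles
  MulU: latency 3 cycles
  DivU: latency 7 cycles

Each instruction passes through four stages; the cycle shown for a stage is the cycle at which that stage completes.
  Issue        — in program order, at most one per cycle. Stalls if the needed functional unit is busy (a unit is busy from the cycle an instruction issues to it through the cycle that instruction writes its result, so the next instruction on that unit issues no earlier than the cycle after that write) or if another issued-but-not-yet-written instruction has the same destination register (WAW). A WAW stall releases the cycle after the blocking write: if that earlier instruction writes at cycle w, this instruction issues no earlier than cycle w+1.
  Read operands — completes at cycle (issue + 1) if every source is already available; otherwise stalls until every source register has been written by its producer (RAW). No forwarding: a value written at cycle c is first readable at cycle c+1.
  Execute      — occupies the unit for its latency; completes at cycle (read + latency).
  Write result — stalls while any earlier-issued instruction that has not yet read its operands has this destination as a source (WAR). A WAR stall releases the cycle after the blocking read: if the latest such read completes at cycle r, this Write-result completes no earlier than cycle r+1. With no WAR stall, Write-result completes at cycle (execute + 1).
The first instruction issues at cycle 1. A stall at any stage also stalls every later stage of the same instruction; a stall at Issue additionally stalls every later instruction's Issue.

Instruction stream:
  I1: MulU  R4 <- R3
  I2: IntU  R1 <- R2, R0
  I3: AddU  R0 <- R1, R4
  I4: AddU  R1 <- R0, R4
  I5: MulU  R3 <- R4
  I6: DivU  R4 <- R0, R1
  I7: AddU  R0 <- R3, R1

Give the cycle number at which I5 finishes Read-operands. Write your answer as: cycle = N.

I1 -> (1, 2, 5, 6)
I2 -> (2, 3, 4, 5)
I3 -> (3, 7, 9, 10)  // RAW R4: wait I1 write@6
I4 -> (11, 12, 14, 15)  // struct: AddU busy until I3 writes@10
I5 -> (12, 13, 16, 17)
I6 -> (13, 16, 23, 24)  // RAW R1: wait I4 write@15
I7 -> (16, 18, 20, 21)  // struct: AddU busy until I4 writes@15, RAW R3: wait I5 write@17

cycle = 13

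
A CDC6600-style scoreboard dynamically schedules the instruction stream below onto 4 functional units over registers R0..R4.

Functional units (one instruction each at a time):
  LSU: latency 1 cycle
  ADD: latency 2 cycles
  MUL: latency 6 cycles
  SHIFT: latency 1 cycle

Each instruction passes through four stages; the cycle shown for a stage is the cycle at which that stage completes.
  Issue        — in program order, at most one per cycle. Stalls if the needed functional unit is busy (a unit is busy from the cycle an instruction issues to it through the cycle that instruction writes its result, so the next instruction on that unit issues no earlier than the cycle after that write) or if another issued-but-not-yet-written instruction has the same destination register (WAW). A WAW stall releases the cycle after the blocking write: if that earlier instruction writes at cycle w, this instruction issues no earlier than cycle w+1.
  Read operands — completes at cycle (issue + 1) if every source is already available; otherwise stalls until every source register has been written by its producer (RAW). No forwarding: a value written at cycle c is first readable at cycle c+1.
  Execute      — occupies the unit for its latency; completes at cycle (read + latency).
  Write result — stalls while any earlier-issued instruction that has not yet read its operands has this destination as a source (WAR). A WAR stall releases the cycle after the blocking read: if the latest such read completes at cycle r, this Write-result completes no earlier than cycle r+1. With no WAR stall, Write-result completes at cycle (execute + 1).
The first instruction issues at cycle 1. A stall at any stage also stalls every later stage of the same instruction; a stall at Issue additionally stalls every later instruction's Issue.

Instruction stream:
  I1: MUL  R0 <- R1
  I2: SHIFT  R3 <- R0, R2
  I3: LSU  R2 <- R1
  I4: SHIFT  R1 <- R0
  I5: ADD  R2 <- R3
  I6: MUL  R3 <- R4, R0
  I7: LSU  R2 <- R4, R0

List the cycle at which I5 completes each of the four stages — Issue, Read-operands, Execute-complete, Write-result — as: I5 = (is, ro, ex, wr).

I1: IS=1 RO=2 EX=8 WR=9
I2: IS=2 RO=10 EX=11 WR=12  [RAW R0: wait I1 write@9]
I3: IS=3 RO=4 EX=5 WR=11  [WAR R2: wait I2 read@10]
I4: IS=13 RO=14 EX=15 WR=16  [struct: SHIFT busy until I2 writes@12]
I5: IS=14 RO=15 EX=17 WR=18
I6: IS=15 RO=16 EX=22 WR=23
I7: IS=19 RO=20 EX=21 WR=22  [WAW R2: wait I5 write@18]

I5 = (14, 15, 17, 18)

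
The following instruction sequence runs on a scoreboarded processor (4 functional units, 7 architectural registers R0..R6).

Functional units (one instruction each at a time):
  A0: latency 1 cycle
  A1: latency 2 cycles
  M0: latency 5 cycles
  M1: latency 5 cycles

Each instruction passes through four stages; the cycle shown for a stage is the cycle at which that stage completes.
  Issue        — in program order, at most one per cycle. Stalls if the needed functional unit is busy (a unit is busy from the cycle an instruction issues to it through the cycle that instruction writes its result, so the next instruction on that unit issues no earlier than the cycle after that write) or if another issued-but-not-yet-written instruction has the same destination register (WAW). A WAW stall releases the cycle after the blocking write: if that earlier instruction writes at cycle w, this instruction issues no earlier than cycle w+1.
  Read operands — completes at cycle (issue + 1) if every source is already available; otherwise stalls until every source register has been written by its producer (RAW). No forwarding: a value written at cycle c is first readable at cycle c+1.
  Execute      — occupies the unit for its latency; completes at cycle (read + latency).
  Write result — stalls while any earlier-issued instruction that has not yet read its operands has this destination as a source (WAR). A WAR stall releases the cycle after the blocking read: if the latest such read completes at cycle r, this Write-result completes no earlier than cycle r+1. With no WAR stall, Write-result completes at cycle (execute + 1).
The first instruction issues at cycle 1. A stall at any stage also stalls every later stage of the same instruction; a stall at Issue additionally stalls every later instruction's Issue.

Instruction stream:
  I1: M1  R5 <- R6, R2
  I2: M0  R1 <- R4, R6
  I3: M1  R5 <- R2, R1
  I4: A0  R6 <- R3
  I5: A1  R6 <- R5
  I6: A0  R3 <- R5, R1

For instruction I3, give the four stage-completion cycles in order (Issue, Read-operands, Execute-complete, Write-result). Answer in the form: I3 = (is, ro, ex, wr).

1) issue 1, read 2, done 7, write 8
2) issue 2, read 3, done 8, write 9
3) issue 9, read 10, done 15, write 16  <struct: M1 busy until I1 writes@8>
4) issue 10, read 11, done 12, write 13
5) issue 14, read 17, done 19, write 20  <WAW R6: wait I4 write@13 / RAW R5: wait I3 write@16>
6) issue 15, read 17, done 18, write 19  <RAW R5: wait I3 write@16>

I3 = (9, 10, 15, 16)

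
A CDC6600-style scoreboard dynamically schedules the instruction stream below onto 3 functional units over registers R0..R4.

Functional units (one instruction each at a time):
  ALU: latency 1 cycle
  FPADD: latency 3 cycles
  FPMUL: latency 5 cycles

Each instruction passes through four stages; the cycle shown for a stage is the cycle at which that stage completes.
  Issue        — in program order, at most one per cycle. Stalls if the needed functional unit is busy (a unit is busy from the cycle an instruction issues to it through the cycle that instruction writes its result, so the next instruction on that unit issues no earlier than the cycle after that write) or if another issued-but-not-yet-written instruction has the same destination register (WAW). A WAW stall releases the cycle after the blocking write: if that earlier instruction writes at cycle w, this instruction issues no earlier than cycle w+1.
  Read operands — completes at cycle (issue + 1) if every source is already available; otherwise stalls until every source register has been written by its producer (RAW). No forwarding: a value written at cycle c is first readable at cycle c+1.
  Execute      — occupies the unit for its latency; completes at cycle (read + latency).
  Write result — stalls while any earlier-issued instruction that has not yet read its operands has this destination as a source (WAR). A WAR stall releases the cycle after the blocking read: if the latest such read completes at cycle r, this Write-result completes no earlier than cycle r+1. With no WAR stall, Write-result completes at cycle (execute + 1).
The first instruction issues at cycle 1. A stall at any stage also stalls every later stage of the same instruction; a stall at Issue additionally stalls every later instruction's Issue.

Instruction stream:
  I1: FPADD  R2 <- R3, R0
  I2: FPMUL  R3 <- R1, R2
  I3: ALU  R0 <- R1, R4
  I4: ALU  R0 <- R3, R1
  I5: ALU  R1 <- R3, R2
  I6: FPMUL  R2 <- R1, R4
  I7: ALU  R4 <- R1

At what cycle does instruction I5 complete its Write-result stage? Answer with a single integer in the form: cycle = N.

c1: I1 issues→FPADD
c2: I1 reads, I2 issues→FPMUL
c3: I3 issues→ALU
c4: I3 reads
c5: I1 exec-done, I3 exec-done
c6: I1 writes R2, I3 writes R0
c7: I2 reads, I4 issues→ALU
c12: I2 exec-done
c13: I2 writes R3
c14: I4 reads
c15: I4 exec-done
c16: I4 writes R0
c17: I5 issues→ALU
c18: I5 reads, I6 issues→FPMUL
c19: I5 exec-done
c20: I5 writes R1
c21: I6 reads, I7 issues→ALU
c22: I7 reads
c23: I7 exec-done
c24: I7 writes R4
c26: I6 exec-done
c27: I6 writes R2

cycle = 20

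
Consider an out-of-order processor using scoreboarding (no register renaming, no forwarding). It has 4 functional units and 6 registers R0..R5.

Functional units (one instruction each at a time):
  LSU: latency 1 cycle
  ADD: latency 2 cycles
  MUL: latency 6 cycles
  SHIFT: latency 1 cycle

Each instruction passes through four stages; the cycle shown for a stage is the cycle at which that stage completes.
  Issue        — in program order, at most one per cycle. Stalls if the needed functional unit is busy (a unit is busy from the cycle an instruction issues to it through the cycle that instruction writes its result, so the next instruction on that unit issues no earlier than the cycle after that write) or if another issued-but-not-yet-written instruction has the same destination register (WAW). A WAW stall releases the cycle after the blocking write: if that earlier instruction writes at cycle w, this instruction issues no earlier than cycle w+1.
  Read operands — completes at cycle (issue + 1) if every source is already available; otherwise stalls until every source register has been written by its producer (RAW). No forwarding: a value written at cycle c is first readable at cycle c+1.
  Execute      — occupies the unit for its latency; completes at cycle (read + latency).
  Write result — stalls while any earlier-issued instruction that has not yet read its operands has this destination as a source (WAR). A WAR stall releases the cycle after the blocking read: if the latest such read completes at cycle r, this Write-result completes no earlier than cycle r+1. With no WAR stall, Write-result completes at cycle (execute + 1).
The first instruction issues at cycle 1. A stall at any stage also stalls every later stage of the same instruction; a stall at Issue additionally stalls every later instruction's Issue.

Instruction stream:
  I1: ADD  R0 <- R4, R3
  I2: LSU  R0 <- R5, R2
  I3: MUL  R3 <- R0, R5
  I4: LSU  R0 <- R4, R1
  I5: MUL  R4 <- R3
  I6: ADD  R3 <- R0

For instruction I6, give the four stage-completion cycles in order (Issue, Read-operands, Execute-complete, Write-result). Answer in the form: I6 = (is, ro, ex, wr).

I1 -> (1, 2, 4, 5)
I2 -> (6, 7, 8, 9)  // WAW R0: wait I1 write@5
I3 -> (7, 10, 16, 17)  // RAW R0: wait I2 write@9
I4 -> (10, 11, 12, 13)  // struct: LSU busy until I2 writes@9
I5 -> (18, 19, 25, 26)  // struct: MUL busy until I3 writes@17
I6 -> (19, 20, 22, 23)

I6 = (19, 20, 22, 23)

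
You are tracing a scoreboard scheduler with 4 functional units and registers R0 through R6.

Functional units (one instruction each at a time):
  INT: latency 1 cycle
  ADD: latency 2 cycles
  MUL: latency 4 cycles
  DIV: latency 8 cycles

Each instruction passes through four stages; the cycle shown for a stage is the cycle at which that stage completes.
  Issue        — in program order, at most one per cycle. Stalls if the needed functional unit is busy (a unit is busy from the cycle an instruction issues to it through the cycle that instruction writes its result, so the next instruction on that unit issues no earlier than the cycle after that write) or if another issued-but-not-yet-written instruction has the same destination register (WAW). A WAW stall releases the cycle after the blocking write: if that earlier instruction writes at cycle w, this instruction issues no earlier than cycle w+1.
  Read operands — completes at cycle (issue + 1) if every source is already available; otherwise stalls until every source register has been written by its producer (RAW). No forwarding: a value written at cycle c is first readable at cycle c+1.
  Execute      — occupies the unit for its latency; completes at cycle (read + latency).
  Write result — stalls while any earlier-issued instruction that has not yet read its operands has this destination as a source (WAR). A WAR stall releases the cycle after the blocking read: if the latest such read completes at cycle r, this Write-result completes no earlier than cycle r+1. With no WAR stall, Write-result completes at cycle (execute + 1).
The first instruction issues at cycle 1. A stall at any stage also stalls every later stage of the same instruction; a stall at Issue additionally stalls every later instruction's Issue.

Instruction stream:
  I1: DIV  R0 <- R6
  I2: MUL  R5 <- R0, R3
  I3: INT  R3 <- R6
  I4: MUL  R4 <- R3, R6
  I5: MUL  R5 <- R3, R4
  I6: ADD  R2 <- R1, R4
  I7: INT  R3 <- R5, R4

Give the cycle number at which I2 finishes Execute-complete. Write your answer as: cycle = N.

cycle = 16

  I1 | 1 | 2 | 10 | 11
  I2 | 2 | 12 | 16 | 17   RAW R0: wait I1 write@11
  I3 | 3 | 4 | 5 | 13   WAR R3: wait I2 read@12
  I4 | 18 | 19 | 23 | 24   struct: MUL busy until I2 writes@17
  I5 | 25 | 26 | 30 | 31   struct: MUL busy until I4 writes@24
  I6 | 26 | 27 | 29 | 30
  I7 | 27 | 32 | 33 | 34   RAW R5: wait I5 write@31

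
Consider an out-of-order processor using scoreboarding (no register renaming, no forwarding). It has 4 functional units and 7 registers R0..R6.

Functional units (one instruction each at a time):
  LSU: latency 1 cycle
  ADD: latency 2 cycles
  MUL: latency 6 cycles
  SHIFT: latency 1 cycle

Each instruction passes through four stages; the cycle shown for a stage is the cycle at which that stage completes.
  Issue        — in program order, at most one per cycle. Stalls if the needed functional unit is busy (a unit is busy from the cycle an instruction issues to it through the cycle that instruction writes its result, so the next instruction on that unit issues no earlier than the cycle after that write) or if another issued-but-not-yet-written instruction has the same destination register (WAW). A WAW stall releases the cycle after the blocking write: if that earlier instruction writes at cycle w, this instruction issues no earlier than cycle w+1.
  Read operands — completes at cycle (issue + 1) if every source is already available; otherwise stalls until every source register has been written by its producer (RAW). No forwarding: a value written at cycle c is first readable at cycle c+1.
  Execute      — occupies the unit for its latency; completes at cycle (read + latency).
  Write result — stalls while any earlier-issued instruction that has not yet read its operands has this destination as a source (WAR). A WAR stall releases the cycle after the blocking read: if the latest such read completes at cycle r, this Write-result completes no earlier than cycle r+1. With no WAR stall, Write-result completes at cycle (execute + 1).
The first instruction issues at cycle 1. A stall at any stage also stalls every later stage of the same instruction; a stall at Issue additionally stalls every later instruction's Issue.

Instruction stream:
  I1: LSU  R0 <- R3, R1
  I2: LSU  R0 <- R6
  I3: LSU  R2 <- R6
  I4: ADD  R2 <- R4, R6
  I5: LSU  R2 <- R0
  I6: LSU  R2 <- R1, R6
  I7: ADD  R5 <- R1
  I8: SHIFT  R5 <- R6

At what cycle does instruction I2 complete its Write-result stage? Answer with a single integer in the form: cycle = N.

  I1 | 1 | 2 | 3 | 4
  I2 | 5 | 6 | 7 | 8   struct: LSU busy until I1 writes@4
  I3 | 9 | 10 | 11 | 12   struct: LSU busy until I2 writes@8
  I4 | 13 | 14 | 16 | 17   WAW R2: wait I3 write@12
  I5 | 18 | 19 | 20 | 21   WAW R2: wait I4 write@17
  I6 | 22 | 23 | 24 | 25   struct: LSU busy until I5 writes@21
  I7 | 23 | 24 | 26 | 27
  I8 | 28 | 29 | 30 | 31   WAW R5: wait I7 write@27

cycle = 8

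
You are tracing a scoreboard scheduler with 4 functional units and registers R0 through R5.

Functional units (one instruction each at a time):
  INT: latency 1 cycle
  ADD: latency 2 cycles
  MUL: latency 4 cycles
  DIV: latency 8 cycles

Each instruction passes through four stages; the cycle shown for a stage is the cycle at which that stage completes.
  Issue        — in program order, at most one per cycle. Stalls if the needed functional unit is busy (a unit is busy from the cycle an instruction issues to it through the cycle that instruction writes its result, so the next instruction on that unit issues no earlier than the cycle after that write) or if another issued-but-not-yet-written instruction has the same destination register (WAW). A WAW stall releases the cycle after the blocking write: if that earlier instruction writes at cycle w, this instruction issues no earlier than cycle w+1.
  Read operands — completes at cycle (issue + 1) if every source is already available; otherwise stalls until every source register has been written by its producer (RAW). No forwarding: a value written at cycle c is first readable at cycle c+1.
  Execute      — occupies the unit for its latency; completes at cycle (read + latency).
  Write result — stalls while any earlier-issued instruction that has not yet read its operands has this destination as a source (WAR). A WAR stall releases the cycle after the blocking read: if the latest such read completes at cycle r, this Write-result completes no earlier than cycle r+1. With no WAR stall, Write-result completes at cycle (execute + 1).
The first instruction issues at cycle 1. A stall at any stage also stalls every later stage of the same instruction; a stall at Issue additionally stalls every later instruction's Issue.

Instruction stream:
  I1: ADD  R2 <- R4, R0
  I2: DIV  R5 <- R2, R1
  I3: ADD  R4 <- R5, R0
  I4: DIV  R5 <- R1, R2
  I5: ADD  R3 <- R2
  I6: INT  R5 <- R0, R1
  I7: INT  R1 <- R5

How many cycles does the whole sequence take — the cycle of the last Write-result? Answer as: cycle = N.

cycle = 34

[I1] 1/2/4/5
[I2] 2/6/14/15  (RAW R2: wait I1 write@5)
[I3] 6/16/18/19  (struct: ADD busy until I1 writes@5; RAW R5: wait I2 write@15)
[I4] 16/17/25/26  (struct: DIV busy until I2 writes@15)
[I5] 20/21/23/24  (struct: ADD busy until I3 writes@19)
[I6] 27/28/29/30  (WAW R5: wait I4 write@26)
[I7] 31/32/33/34  (struct: INT busy until I6 writes@30)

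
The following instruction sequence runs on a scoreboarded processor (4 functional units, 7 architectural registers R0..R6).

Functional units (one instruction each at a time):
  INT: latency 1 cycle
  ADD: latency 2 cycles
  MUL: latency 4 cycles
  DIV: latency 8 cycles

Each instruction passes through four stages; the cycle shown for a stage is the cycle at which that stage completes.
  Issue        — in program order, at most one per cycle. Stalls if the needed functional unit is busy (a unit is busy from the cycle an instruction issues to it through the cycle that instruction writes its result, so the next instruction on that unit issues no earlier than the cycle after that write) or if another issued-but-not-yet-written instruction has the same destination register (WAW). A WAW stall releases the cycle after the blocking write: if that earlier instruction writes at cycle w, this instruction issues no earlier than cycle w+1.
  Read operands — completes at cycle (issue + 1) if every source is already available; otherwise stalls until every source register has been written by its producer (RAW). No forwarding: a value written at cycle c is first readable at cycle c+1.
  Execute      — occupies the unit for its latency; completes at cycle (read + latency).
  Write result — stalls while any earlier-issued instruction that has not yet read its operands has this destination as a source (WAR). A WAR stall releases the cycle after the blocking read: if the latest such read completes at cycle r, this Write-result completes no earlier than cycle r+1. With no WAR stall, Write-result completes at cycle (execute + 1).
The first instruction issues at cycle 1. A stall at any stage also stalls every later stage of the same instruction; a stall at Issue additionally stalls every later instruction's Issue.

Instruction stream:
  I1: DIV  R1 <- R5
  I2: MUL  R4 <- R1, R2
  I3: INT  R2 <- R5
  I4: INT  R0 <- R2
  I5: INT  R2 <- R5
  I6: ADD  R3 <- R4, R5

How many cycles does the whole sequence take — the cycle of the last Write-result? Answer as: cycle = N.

  I1 | 1 | 2 | 10 | 11
  I2 | 2 | 12 | 16 | 17   RAW R1: wait I1 write@11
  I3 | 3 | 4 | 5 | 13   WAR R2: wait I2 read@12
  I4 | 14 | 15 | 16 | 17   struct: INT busy until I3 writes@13
  I5 | 18 | 19 | 20 | 21   struct: INT busy until I4 writes@17
  I6 | 19 | 20 | 22 | 23

cycle = 23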